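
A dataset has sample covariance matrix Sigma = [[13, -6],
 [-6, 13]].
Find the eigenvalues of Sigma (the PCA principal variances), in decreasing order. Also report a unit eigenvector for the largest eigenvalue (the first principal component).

Step 1 — characteristic polynomial of 2×2 Sigma:
  det(Sigma - λI) = λ² - trace · λ + det = 0.
  trace = 13 + 13 = 26, det = 13·13 - (-6)² = 133.
Step 2 — discriminant:
  Δ = trace² - 4·det = 676 - 532 = 144.
Step 3 — eigenvalues:
  λ = (trace ± √Δ)/2 = (26 ± 12)/2,
  λ_1 = 19,  λ_2 = 7.

Step 4 — unit eigenvector for λ_1: solve (Sigma - λ_1 I)v = 0. First row:
  (13 - 19)·v_x + (-6)·v_y = 0, i.e. (-6)·v_x + (-6)·v_y = 0,
  so v ∝ (b, λ_1 - a) = (-6, 6); multiply by -1 so the first entry is positive: u = (6, -6).
  ||u|| = √((6)² + (-6)²) = √(72) ≈ 8.4853,
  v_1 = u/||u|| ≈ (0.7071, -0.7071) (||v_1|| = 1).

λ_1 = 19,  λ_2 = 7;  v_1 ≈ (0.7071, -0.7071)


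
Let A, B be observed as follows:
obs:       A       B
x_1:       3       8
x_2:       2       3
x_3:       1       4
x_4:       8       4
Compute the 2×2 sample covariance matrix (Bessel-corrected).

Step 1 — column means:
  mean(A) = (3 + 2 + 1 + 8) / 4 = 14/4 = 3.5
  mean(B) = (8 + 3 + 4 + 4) / 4 = 19/4 = 4.75

Step 2 — sample covariance S[i,j] = (1/(n-1)) · Σ_k (x_{k,i} - mean_i) · (x_{k,j} - mean_j), with n-1 = 3.
  S[A,A] = ((-0.5)·(-0.5) + (-1.5)·(-1.5) + (-2.5)·(-2.5) + (4.5)·(4.5)) / 3 = 29/3 = 9.6667
  S[A,B] = ((-0.5)·(3.25) + (-1.5)·(-1.75) + (-2.5)·(-0.75) + (4.5)·(-0.75)) / 3 = -0.5/3 = -0.1667
  S[B,B] = ((3.25)·(3.25) + (-1.75)·(-1.75) + (-0.75)·(-0.75) + (-0.75)·(-0.75)) / 3 = 14.75/3 = 4.9167

S is symmetric (S[j,i] = S[i,j]). Assembling:

S = [[9.6667, -0.1667],
 [-0.1667, 4.9167]]


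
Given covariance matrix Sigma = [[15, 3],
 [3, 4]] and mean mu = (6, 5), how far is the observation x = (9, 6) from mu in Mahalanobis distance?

Step 1 — centre the observation: (x - mu) = (3, 1).

Step 2 — invert Sigma. det(Sigma) = 15·4 - (3)² = 51.
  Sigma^{-1} = (1/det) · [[d, -b], [-b, a]] = [[0.0784, -0.0588],
 [-0.0588, 0.2941]].

Step 3 — form the quadratic (x - mu)^T · Sigma^{-1} · (x - mu):
  Sigma^{-1} · (x - mu) = (0.1765, 0.1176).
  (x - mu)^T · [Sigma^{-1} · (x - mu)] = (3)·(0.1765) + (1)·(0.1176) = 0.6471.

Step 4 — take square root: d = √(0.6471) ≈ 0.8044.

d(x, mu) = √(0.6471) ≈ 0.8044


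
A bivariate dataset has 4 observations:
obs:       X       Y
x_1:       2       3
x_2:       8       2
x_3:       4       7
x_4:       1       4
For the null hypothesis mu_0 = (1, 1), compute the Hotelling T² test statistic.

Step 1 — sample mean vector:
  mean(X) = (2 + 8 + 4 + 1) / 4 = 15/4 = 3.75
  mean(Y) = (3 + 2 + 7 + 4) / 4 = 16/4 = 4
  x̄ = (3.75, 4),  deviation x̄ - mu_0 = (3.75, 4) - (1, 1) = (2.75, 3).

Step 2 — sample covariance matrix, S[i,j] = (1/(n-1)) · Σ_k (x_{k,i} - mean_i) · (x_{k,j} - mean_j), divisor n-1 = 3:
  S[X,X] = ((-1.75)·(-1.75) + (4.25)·(4.25) + (0.25)·(0.25) + (-2.75)·(-2.75)) / 3 = 28.75/3 = 9.5833
  S[X,Y] = ((-1.75)·(-1) + (4.25)·(-2) + (0.25)·(3) + (-2.75)·(0)) / 3 = -6/3 = -2
  S[Y,Y] = ((-1)·(-1) + (-2)·(-2) + (3)·(3) + (0)·(0)) / 3 = 14/3 = 4.6667
  S = [[9.5833, -2],
 [-2, 4.6667]].

Step 3 — invert S. det(S) = 9.5833·4.6667 - (-2)² = 40.7222.
  S^{-1} = (1/det) · [[d, -b], [-b, a]] = [[0.1146, 0.0491],
 [0.0491, 0.2353]].

Step 4 — quadratic form (x̄ - mu_0)^T · S^{-1} · (x̄ - mu_0):
  S^{-1} · (x̄ - mu_0) = (0.4625, 0.8411),
  (x̄ - mu_0)^T · [...] = (2.75)·(0.4625) + (3)·(0.8411) = 3.795.

Step 5 — scale by n: T² = 4 · 3.795 = 15.1801.

T² ≈ 15.1801


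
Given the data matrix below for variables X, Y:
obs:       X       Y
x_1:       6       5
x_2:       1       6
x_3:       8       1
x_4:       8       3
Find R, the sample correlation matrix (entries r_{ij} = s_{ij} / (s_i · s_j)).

Step 1 — column means:
  mean(X) = (6 + 1 + 8 + 8) / 4 = 23/4 = 5.75
  mean(Y) = (5 + 6 + 1 + 3) / 4 = 15/4 = 3.75

Step 2 — sample variances and covariances s[i,j] = (1/(n-1)) · Σ_k (x_{k,i} - mean_i) · (x_{k,j} - mean_j), with n-1 = 3:
  s[X,X] = ((0.25)·(0.25) + (-4.75)·(-4.75) + (2.25)·(2.25) + (2.25)·(2.25)) / 3 = 32.75/3 = 10.9167
  s[X,Y] = ((0.25)·(1.25) + (-4.75)·(2.25) + (2.25)·(-2.75) + (2.25)·(-0.75)) / 3 = -18.25/3 = -6.0833
  s[Y,Y] = ((1.25)·(1.25) + (2.25)·(2.25) + (-2.75)·(-2.75) + (-0.75)·(-0.75)) / 3 = 14.75/3 = 4.9167
  Sample standard deviations s_i = √(s[i,i]):
  s(X) = √(10.9167) = 3.304
  s(Y) = √(4.9167) = 2.2174

Step 3 — r_{ij} = s_{ij} / (s_i · s_j):
  r[X,X] = 1 (diagonal).
  r[X,Y] = -6.0833 / (3.304 · 2.2174) = -6.0833 / 7.3262 = -0.8304
  r[Y,Y] = 1 (diagonal).

R is symmetric with unit diagonal. Assembling:

R = [[1, -0.8304],
 [-0.8304, 1]]


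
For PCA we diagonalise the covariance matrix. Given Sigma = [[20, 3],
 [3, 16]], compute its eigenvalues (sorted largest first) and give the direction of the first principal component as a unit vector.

Step 1 — characteristic polynomial of 2×2 Sigma:
  det(Sigma - λI) = λ² - trace · λ + det = 0.
  trace = 20 + 16 = 36, det = 20·16 - (3)² = 311.
Step 2 — discriminant:
  Δ = trace² - 4·det = 1296 - 1244 = 52.
Step 3 — eigenvalues:
  λ = (trace ± √Δ)/2 = (36 ± 7.2111)/2,
  λ_1 = 21.6056,  λ_2 = 14.3944.

Step 4 — unit eigenvector for λ_1: solve (Sigma - λ_1 I)v = 0. First row:
  (20 - 21.6056)·v_x + (3)·v_y = 0, i.e. (-1.6056)·v_x + (3)·v_y = 0,
  so v ∝ (b, λ_1 - a) = (3, 1.6056) = u.
  ||u|| = √((3)² + (1.6056)²) = √(11.5778) ≈ 3.4026,
  v_1 = u/||u|| ≈ (0.8817, 0.4719) (||v_1|| = 1).

λ_1 = 21.6056,  λ_2 = 14.3944;  v_1 ≈ (0.8817, 0.4719)


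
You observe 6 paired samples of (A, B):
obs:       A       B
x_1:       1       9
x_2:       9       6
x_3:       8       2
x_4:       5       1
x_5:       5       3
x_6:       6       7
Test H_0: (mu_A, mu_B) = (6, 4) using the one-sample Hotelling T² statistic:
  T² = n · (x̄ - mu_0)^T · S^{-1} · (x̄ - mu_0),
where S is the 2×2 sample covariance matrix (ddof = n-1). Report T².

Step 1 — sample mean vector:
  mean(A) = (1 + 9 + 8 + 5 + 5 + 6) / 6 = 34/6 = 5.6667
  mean(B) = (9 + 6 + 2 + 1 + 3 + 7) / 6 = 28/6 = 4.6667
  x̄ = (5.6667, 4.6667),  deviation x̄ - mu_0 = (5.6667, 4.6667) - (6, 4) = (-0.3333, 0.6667).

Step 2 — sample covariance matrix, S[i,j] = (1/(n-1)) · Σ_k (x_{k,i} - mean_i) · (x_{k,j} - mean_j), divisor n-1 = 5:
  S[A,A] = ((-4.6667)·(-4.6667) + (3.3333)·(3.3333) + (2.3333)·(2.3333) + (-0.6667)·(-0.6667) + (-0.6667)·(-0.6667) + (0.3333)·(0.3333)) / 5 = 39.3333/5 = 7.8667
  S[A,B] = ((-4.6667)·(4.3333) + (3.3333)·(1.3333) + (2.3333)·(-2.6667) + (-0.6667)·(-3.6667) + (-0.6667)·(-1.6667) + (0.3333)·(2.3333)) / 5 = -17.6667/5 = -3.5333
  S[B,B] = ((4.3333)·(4.3333) + (1.3333)·(1.3333) + (-2.6667)·(-2.6667) + (-3.6667)·(-3.6667) + (-1.6667)·(-1.6667) + (2.3333)·(2.3333)) / 5 = 49.3333/5 = 9.8667
  S = [[7.8667, -3.5333],
 [-3.5333, 9.8667]].

Step 3 — invert S. det(S) = 7.8667·9.8667 - (-3.5333)² = 65.1333.
  S^{-1} = (1/det) · [[d, -b], [-b, a]] = [[0.1515, 0.0542],
 [0.0542, 0.1208]].

Step 4 — quadratic form (x̄ - mu_0)^T · S^{-1} · (x̄ - mu_0):
  S^{-1} · (x̄ - mu_0) = (-0.0143, 0.0624),
  (x̄ - mu_0)^T · [...] = (-0.3333)·(-0.0143) + (0.6667)·(0.0624) = 0.0464.

Step 5 — scale by n: T² = 6 · 0.0464 = 0.2784.

T² ≈ 0.2784


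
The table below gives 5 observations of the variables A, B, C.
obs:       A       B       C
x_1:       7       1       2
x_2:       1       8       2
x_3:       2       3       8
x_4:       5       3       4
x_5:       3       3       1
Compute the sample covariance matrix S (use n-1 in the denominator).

Step 1 — column means:
  mean(A) = (7 + 1 + 2 + 5 + 3) / 5 = 18/5 = 3.6
  mean(B) = (1 + 8 + 3 + 3 + 3) / 5 = 18/5 = 3.6
  mean(C) = (2 + 2 + 8 + 4 + 1) / 5 = 17/5 = 3.4

Step 2 — sample covariance S[i,j] = (1/(n-1)) · Σ_k (x_{k,i} - mean_i) · (x_{k,j} - mean_j), with n-1 = 4.
  S[A,A] = ((3.4)·(3.4) + (-2.6)·(-2.6) + (-1.6)·(-1.6) + (1.4)·(1.4) + (-0.6)·(-0.6)) / 4 = 23.2/4 = 5.8
  S[A,B] = ((3.4)·(-2.6) + (-2.6)·(4.4) + (-1.6)·(-0.6) + (1.4)·(-0.6) + (-0.6)·(-0.6)) / 4 = -19.8/4 = -4.95
  S[A,C] = ((3.4)·(-1.4) + (-2.6)·(-1.4) + (-1.6)·(4.6) + (1.4)·(0.6) + (-0.6)·(-2.4)) / 4 = -6.2/4 = -1.55
  S[B,B] = ((-2.6)·(-2.6) + (4.4)·(4.4) + (-0.6)·(-0.6) + (-0.6)·(-0.6) + (-0.6)·(-0.6)) / 4 = 27.2/4 = 6.8
  S[B,C] = ((-2.6)·(-1.4) + (4.4)·(-1.4) + (-0.6)·(4.6) + (-0.6)·(0.6) + (-0.6)·(-2.4)) / 4 = -4.2/4 = -1.05
  S[C,C] = ((-1.4)·(-1.4) + (-1.4)·(-1.4) + (4.6)·(4.6) + (0.6)·(0.6) + (-2.4)·(-2.4)) / 4 = 31.2/4 = 7.8

S is symmetric (S[j,i] = S[i,j]). Assembling:

S = [[5.8, -4.95, -1.55],
 [-4.95, 6.8, -1.05],
 [-1.55, -1.05, 7.8]]


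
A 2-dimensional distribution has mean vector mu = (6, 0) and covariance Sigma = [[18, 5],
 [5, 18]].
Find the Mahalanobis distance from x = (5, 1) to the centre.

Step 1 — centre the observation: (x - mu) = (-1, 1).

Step 2 — invert Sigma. det(Sigma) = 18·18 - (5)² = 299.
  Sigma^{-1} = (1/det) · [[d, -b], [-b, a]] = [[0.0602, -0.0167],
 [-0.0167, 0.0602]].

Step 3 — form the quadratic (x - mu)^T · Sigma^{-1} · (x - mu):
  Sigma^{-1} · (x - mu) = (-0.0769, 0.0769).
  (x - mu)^T · [Sigma^{-1} · (x - mu)] = (-1)·(-0.0769) + (1)·(0.0769) = 0.1538.

Step 4 — take square root: d = √(0.1538) ≈ 0.3922.

d(x, mu) = √(0.1538) ≈ 0.3922


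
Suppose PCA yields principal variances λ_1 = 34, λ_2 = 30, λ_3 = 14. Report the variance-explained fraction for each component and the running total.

Step 1 — total variance = trace(Sigma) = Σ λ_i = 34 + 30 + 14 = 78.

Step 2 — fraction explained by component i = λ_i / Σ λ:
  PC1: 34/78 = 0.4359
  PC2: 30/78 = 0.3846
  PC3: 14/78 = 0.1795

Step 3 — cumulative fraction after k components = (λ_1 + ... + λ_k) / Σ λ:
  k = 1: 34/78 = 0.4359
  k = 2: (34 + 30)/78 = 64/78 = 0.8205
  k = 3: (34 + 30 + 14)/78 = 78/78 = 1

Summary (fraction, with percent):

explained: PC1 0.4359 (43.59%), PC2 0.3846 (38.46%), PC3 0.1795 (17.95%);  cumulative: 0.4359, 0.8205, 1


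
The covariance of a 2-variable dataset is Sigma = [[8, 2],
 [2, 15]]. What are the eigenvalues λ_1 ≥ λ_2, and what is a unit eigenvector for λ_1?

Step 1 — characteristic polynomial of 2×2 Sigma:
  det(Sigma - λI) = λ² - trace · λ + det = 0.
  trace = 8 + 15 = 23, det = 8·15 - (2)² = 116.
Step 2 — discriminant:
  Δ = trace² - 4·det = 529 - 464 = 65.
Step 3 — eigenvalues:
  λ = (trace ± √Δ)/2 = (23 ± 8.0623)/2,
  λ_1 = 15.5311,  λ_2 = 7.4689.

Step 4 — unit eigenvector for λ_1: solve (Sigma - λ_1 I)v = 0. First row:
  (8 - 15.5311)·v_x + (2)·v_y = 0, i.e. (-7.5311)·v_x + (2)·v_y = 0,
  so v ∝ (b, λ_1 - a) = (2, 7.5311) = u.
  ||u|| = √((2)² + (7.5311)²) = √(60.7179) ≈ 7.7922,
  v_1 = u/||u|| ≈ (0.2567, 0.9665) (||v_1|| = 1).

λ_1 = 15.5311,  λ_2 = 7.4689;  v_1 ≈ (0.2567, 0.9665)


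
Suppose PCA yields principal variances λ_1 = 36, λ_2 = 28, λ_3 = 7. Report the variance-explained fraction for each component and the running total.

Step 1 — total variance = trace(Sigma) = Σ λ_i = 36 + 28 + 7 = 71.

Step 2 — fraction explained by component i = λ_i / Σ λ:
  PC1: 36/71 = 0.507
  PC2: 28/71 = 0.3944
  PC3: 7/71 = 0.0986

Step 3 — cumulative fraction after k components = (λ_1 + ... + λ_k) / Σ λ:
  k = 1: 36/71 = 0.507
  k = 2: (36 + 28)/71 = 64/71 = 0.9014
  k = 3: (36 + 28 + 7)/71 = 71/71 = 1

Summary (fraction, with percent):

explained: PC1 0.507 (50.7%), PC2 0.3944 (39.44%), PC3 0.0986 (9.86%);  cumulative: 0.507, 0.9014, 1


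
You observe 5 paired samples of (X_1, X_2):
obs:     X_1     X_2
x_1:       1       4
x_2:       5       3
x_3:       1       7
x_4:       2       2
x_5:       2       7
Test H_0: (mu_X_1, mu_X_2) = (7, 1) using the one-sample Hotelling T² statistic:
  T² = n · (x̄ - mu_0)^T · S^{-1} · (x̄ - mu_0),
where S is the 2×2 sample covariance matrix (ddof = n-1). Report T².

Step 1 — sample mean vector:
  mean(X_1) = (1 + 5 + 1 + 2 + 2) / 5 = 11/5 = 2.2
  mean(X_2) = (4 + 3 + 7 + 2 + 7) / 5 = 23/5 = 4.6
  x̄ = (2.2, 4.6),  deviation x̄ - mu_0 = (2.2, 4.6) - (7, 1) = (-4.8, 3.6).

Step 2 — sample covariance matrix, S[i,j] = (1/(n-1)) · Σ_k (x_{k,i} - mean_i) · (x_{k,j} - mean_j), divisor n-1 = 4:
  S[X_1,X_1] = ((-1.2)·(-1.2) + (2.8)·(2.8) + (-1.2)·(-1.2) + (-0.2)·(-0.2) + (-0.2)·(-0.2)) / 4 = 10.8/4 = 2.7
  S[X_1,X_2] = ((-1.2)·(-0.6) + (2.8)·(-1.6) + (-1.2)·(2.4) + (-0.2)·(-2.6) + (-0.2)·(2.4)) / 4 = -6.6/4 = -1.65
  S[X_2,X_2] = ((-0.6)·(-0.6) + (-1.6)·(-1.6) + (2.4)·(2.4) + (-2.6)·(-2.6) + (2.4)·(2.4)) / 4 = 21.2/4 = 5.3
  S = [[2.7, -1.65],
 [-1.65, 5.3]].

Step 3 — invert S. det(S) = 2.7·5.3 - (-1.65)² = 11.5875.
  S^{-1} = (1/det) · [[d, -b], [-b, a]] = [[0.4574, 0.1424],
 [0.1424, 0.233]].

Step 4 — quadratic form (x̄ - mu_0)^T · S^{-1} · (x̄ - mu_0):
  S^{-1} · (x̄ - mu_0) = (-1.6828, 0.1553),
  (x̄ - mu_0)^T · [...] = (-4.8)·(-1.6828) + (3.6)·(0.1553) = 8.6369.

Step 5 — scale by n: T² = 5 · 8.6369 = 43.1845.

T² ≈ 43.1845


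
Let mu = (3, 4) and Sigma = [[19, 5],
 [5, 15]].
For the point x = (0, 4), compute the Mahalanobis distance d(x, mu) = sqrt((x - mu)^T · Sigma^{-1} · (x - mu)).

Step 1 — centre the observation: (x - mu) = (-3, 0).

Step 2 — invert Sigma. det(Sigma) = 19·15 - (5)² = 260.
  Sigma^{-1} = (1/det) · [[d, -b], [-b, a]] = [[0.0577, -0.0192],
 [-0.0192, 0.0731]].

Step 3 — form the quadratic (x - mu)^T · Sigma^{-1} · (x - mu):
  Sigma^{-1} · (x - mu) = (-0.1731, 0.0577).
  (x - mu)^T · [Sigma^{-1} · (x - mu)] = (-3)·(-0.1731) + (0)·(0.0577) = 0.5192.

Step 4 — take square root: d = √(0.5192) ≈ 0.7206.

d(x, mu) = √(0.5192) ≈ 0.7206


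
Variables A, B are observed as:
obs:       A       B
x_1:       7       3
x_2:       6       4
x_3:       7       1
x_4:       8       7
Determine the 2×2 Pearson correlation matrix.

Step 1 — column means:
  mean(A) = (7 + 6 + 7 + 8) / 4 = 28/4 = 7
  mean(B) = (3 + 4 + 1 + 7) / 4 = 15/4 = 3.75

Step 2 — sample variances and covariances s[i,j] = (1/(n-1)) · Σ_k (x_{k,i} - mean_i) · (x_{k,j} - mean_j), with n-1 = 3:
  s[A,A] = ((0)·(0) + (-1)·(-1) + (0)·(0) + (1)·(1)) / 3 = 2/3 = 0.6667
  s[A,B] = ((0)·(-0.75) + (-1)·(0.25) + (0)·(-2.75) + (1)·(3.25)) / 3 = 3/3 = 1
  s[B,B] = ((-0.75)·(-0.75) + (0.25)·(0.25) + (-2.75)·(-2.75) + (3.25)·(3.25)) / 3 = 18.75/3 = 6.25
  Sample standard deviations s_i = √(s[i,i]):
  s(A) = √(0.6667) = 0.8165
  s(B) = √(6.25) = 2.5

Step 3 — r_{ij} = s_{ij} / (s_i · s_j):
  r[A,A] = 1 (diagonal).
  r[A,B] = 1 / (0.8165 · 2.5) = 1 / 2.0412 = 0.4899
  r[B,B] = 1 (diagonal).

R is symmetric with unit diagonal. Assembling:

R = [[1, 0.4899],
 [0.4899, 1]]


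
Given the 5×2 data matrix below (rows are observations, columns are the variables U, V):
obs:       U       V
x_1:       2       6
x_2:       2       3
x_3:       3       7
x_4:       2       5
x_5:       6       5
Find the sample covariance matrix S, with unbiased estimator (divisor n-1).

Step 1 — column means:
  mean(U) = (2 + 2 + 3 + 2 + 6) / 5 = 15/5 = 3
  mean(V) = (6 + 3 + 7 + 5 + 5) / 5 = 26/5 = 5.2

Step 2 — sample covariance S[i,j] = (1/(n-1)) · Σ_k (x_{k,i} - mean_i) · (x_{k,j} - mean_j), with n-1 = 4.
  S[U,U] = ((-1)·(-1) + (-1)·(-1) + (0)·(0) + (-1)·(-1) + (3)·(3)) / 4 = 12/4 = 3
  S[U,V] = ((-1)·(0.8) + (-1)·(-2.2) + (0)·(1.8) + (-1)·(-0.2) + (3)·(-0.2)) / 4 = 1/4 = 0.25
  S[V,V] = ((0.8)·(0.8) + (-2.2)·(-2.2) + (1.8)·(1.8) + (-0.2)·(-0.2) + (-0.2)·(-0.2)) / 4 = 8.8/4 = 2.2

S is symmetric (S[j,i] = S[i,j]). Assembling:

S = [[3, 0.25],
 [0.25, 2.2]]


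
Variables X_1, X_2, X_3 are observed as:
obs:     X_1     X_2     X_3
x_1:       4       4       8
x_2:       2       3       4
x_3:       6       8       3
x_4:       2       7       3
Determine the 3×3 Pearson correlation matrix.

Step 1 — column means:
  mean(X_1) = (4 + 2 + 6 + 2) / 4 = 14/4 = 3.5
  mean(X_2) = (4 + 3 + 8 + 7) / 4 = 22/4 = 5.5
  mean(X_3) = (8 + 4 + 3 + 3) / 4 = 18/4 = 4.5

Step 2 — sample variances and covariances s[i,j] = (1/(n-1)) · Σ_k (x_{k,i} - mean_i) · (x_{k,j} - mean_j), with n-1 = 3:
  s[X_1,X_1] = ((0.5)·(0.5) + (-1.5)·(-1.5) + (2.5)·(2.5) + (-1.5)·(-1.5)) / 3 = 11/3 = 3.6667
  s[X_1,X_2] = ((0.5)·(-1.5) + (-1.5)·(-2.5) + (2.5)·(2.5) + (-1.5)·(1.5)) / 3 = 7/3 = 2.3333
  s[X_1,X_3] = ((0.5)·(3.5) + (-1.5)·(-0.5) + (2.5)·(-1.5) + (-1.5)·(-1.5)) / 3 = 1/3 = 0.3333
  s[X_2,X_2] = ((-1.5)·(-1.5) + (-2.5)·(-2.5) + (2.5)·(2.5) + (1.5)·(1.5)) / 3 = 17/3 = 5.6667
  s[X_2,X_3] = ((-1.5)·(3.5) + (-2.5)·(-0.5) + (2.5)·(-1.5) + (1.5)·(-1.5)) / 3 = -10/3 = -3.3333
  s[X_3,X_3] = ((3.5)·(3.5) + (-0.5)·(-0.5) + (-1.5)·(-1.5) + (-1.5)·(-1.5)) / 3 = 17/3 = 5.6667
  Sample standard deviations s_i = √(s[i,i]):
  s(X_1) = √(3.6667) = 1.9149
  s(X_2) = √(5.6667) = 2.3805
  s(X_3) = √(5.6667) = 2.3805

Step 3 — r_{ij} = s_{ij} / (s_i · s_j):
  r[X_1,X_1] = 1 (diagonal).
  r[X_1,X_2] = 2.3333 / (1.9149 · 2.3805) = 2.3333 / 4.5583 = 0.5119
  r[X_1,X_3] = 0.3333 / (1.9149 · 2.3805) = 0.3333 / 4.5583 = 0.0731
  r[X_2,X_2] = 1 (diagonal).
  r[X_2,X_3] = -3.3333 / (2.3805 · 2.3805) = -3.3333 / 5.6667 = -0.5882
  r[X_3,X_3] = 1 (diagonal).

R is symmetric with unit diagonal. Assembling:

R = [[1, 0.5119, 0.0731],
 [0.5119, 1, -0.5882],
 [0.0731, -0.5882, 1]]


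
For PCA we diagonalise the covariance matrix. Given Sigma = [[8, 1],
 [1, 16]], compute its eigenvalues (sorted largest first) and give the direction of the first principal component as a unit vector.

Step 1 — characteristic polynomial of 2×2 Sigma:
  det(Sigma - λI) = λ² - trace · λ + det = 0.
  trace = 8 + 16 = 24, det = 8·16 - (1)² = 127.
Step 2 — discriminant:
  Δ = trace² - 4·det = 576 - 508 = 68.
Step 3 — eigenvalues:
  λ = (trace ± √Δ)/2 = (24 ± 8.2462)/2,
  λ_1 = 16.1231,  λ_2 = 7.8769.

Step 4 — unit eigenvector for λ_1: solve (Sigma - λ_1 I)v = 0. First row:
  (8 - 16.1231)·v_x + (1)·v_y = 0, i.e. (-8.1231)·v_x + (1)·v_y = 0,
  so v ∝ (b, λ_1 - a) = (1, 8.1231) = u.
  ||u|| = √((1)² + (8.1231)²) = √(66.9848) ≈ 8.1844,
  v_1 = u/||u|| ≈ (0.1222, 0.9925) (||v_1|| = 1).

λ_1 = 16.1231,  λ_2 = 7.8769;  v_1 ≈ (0.1222, 0.9925)


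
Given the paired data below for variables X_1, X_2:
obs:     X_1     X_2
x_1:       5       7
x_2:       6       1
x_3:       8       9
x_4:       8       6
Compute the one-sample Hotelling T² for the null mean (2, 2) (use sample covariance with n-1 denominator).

Step 1 — sample mean vector:
  mean(X_1) = (5 + 6 + 8 + 8) / 4 = 27/4 = 6.75
  mean(X_2) = (7 + 1 + 9 + 6) / 4 = 23/4 = 5.75
  x̄ = (6.75, 5.75),  deviation x̄ - mu_0 = (6.75, 5.75) - (2, 2) = (4.75, 3.75).

Step 2 — sample covariance matrix, S[i,j] = (1/(n-1)) · Σ_k (x_{k,i} - mean_i) · (x_{k,j} - mean_j), divisor n-1 = 3:
  S[X_1,X_1] = ((-1.75)·(-1.75) + (-0.75)·(-0.75) + (1.25)·(1.25) + (1.25)·(1.25)) / 3 = 6.75/3 = 2.25
  S[X_1,X_2] = ((-1.75)·(1.25) + (-0.75)·(-4.75) + (1.25)·(3.25) + (1.25)·(0.25)) / 3 = 5.75/3 = 1.9167
  S[X_2,X_2] = ((1.25)·(1.25) + (-4.75)·(-4.75) + (3.25)·(3.25) + (0.25)·(0.25)) / 3 = 34.75/3 = 11.5833
  S = [[2.25, 1.9167],
 [1.9167, 11.5833]].

Step 3 — invert S. det(S) = 2.25·11.5833 - (1.9167)² = 22.3889.
  S^{-1} = (1/det) · [[d, -b], [-b, a]] = [[0.5174, -0.0856],
 [-0.0856, 0.1005]].

Step 4 — quadratic form (x̄ - mu_0)^T · S^{-1} · (x̄ - mu_0):
  S^{-1} · (x̄ - mu_0) = (2.1365, -0.0298),
  (x̄ - mu_0)^T · [...] = (4.75)·(2.1365) + (3.75)·(-0.0298) = 10.0366.

Step 5 — scale by n: T² = 4 · 10.0366 = 40.1464.

T² ≈ 40.1464


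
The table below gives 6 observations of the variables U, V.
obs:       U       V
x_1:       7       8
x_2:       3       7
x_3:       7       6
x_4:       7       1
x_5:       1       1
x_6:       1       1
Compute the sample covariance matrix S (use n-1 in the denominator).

Step 1 — column means:
  mean(U) = (7 + 3 + 7 + 7 + 1 + 1) / 6 = 26/6 = 4.3333
  mean(V) = (8 + 7 + 6 + 1 + 1 + 1) / 6 = 24/6 = 4

Step 2 — sample covariance S[i,j] = (1/(n-1)) · Σ_k (x_{k,i} - mean_i) · (x_{k,j} - mean_j), with n-1 = 5.
  S[U,U] = ((2.6667)·(2.6667) + (-1.3333)·(-1.3333) + (2.6667)·(2.6667) + (2.6667)·(2.6667) + (-3.3333)·(-3.3333) + (-3.3333)·(-3.3333)) / 5 = 45.3333/5 = 9.0667
  S[U,V] = ((2.6667)·(4) + (-1.3333)·(3) + (2.6667)·(2) + (2.6667)·(-3) + (-3.3333)·(-3) + (-3.3333)·(-3)) / 5 = 24/5 = 4.8
  S[V,V] = ((4)·(4) + (3)·(3) + (2)·(2) + (-3)·(-3) + (-3)·(-3) + (-3)·(-3)) / 5 = 56/5 = 11.2

S is symmetric (S[j,i] = S[i,j]). Assembling:

S = [[9.0667, 4.8],
 [4.8, 11.2]]


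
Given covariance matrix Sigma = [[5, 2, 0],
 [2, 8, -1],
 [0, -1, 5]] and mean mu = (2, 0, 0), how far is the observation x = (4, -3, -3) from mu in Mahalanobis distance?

Step 1 — centre the observation: (x - mu) = (2, -3, -3).

Step 2 — invert Sigma (cofactor / det for 3×3, or solve directly):
  Sigma^{-1} = [[0.2229, -0.0571, -0.0114],
 [-0.0571, 0.1429, 0.0286],
 [-0.0114, 0.0286, 0.2057]].

Step 3 — form the quadratic (x - mu)^T · Sigma^{-1} · (x - mu):
  Sigma^{-1} · (x - mu) = (0.6514, -0.6286, -0.7257).
  (x - mu)^T · [Sigma^{-1} · (x - mu)] = (2)·(0.6514) + (-3)·(-0.6286) + (-3)·(-0.7257) = 5.3657.

Step 4 — take square root: d = √(5.3657) ≈ 2.3164.

d(x, mu) = √(5.3657) ≈ 2.3164


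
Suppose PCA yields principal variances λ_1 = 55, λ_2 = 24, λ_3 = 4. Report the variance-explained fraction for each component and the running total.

Step 1 — total variance = trace(Sigma) = Σ λ_i = 55 + 24 + 4 = 83.

Step 2 — fraction explained by component i = λ_i / Σ λ:
  PC1: 55/83 = 0.6627
  PC2: 24/83 = 0.2892
  PC3: 4/83 = 0.0482

Step 3 — cumulative fraction after k components = (λ_1 + ... + λ_k) / Σ λ:
  k = 1: 55/83 = 0.6627
  k = 2: (55 + 24)/83 = 79/83 = 0.9518
  k = 3: (55 + 24 + 4)/83 = 83/83 = 1

Summary (fraction, with percent):

explained: PC1 0.6627 (66.27%), PC2 0.2892 (28.92%), PC3 0.0482 (4.82%);  cumulative: 0.6627, 0.9518, 1


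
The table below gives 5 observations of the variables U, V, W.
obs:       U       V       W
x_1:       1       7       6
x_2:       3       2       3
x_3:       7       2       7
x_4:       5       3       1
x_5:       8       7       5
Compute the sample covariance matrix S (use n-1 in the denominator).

Step 1 — column means:
  mean(U) = (1 + 3 + 7 + 5 + 8) / 5 = 24/5 = 4.8
  mean(V) = (7 + 2 + 2 + 3 + 7) / 5 = 21/5 = 4.2
  mean(W) = (6 + 3 + 7 + 1 + 5) / 5 = 22/5 = 4.4

Step 2 — sample covariance S[i,j] = (1/(n-1)) · Σ_k (x_{k,i} - mean_i) · (x_{k,j} - mean_j), with n-1 = 4.
  S[U,U] = ((-3.8)·(-3.8) + (-1.8)·(-1.8) + (2.2)·(2.2) + (0.2)·(0.2) + (3.2)·(3.2)) / 4 = 32.8/4 = 8.2
  S[U,V] = ((-3.8)·(2.8) + (-1.8)·(-2.2) + (2.2)·(-2.2) + (0.2)·(-1.2) + (3.2)·(2.8)) / 4 = -2.8/4 = -0.7
  S[U,W] = ((-3.8)·(1.6) + (-1.8)·(-1.4) + (2.2)·(2.6) + (0.2)·(-3.4) + (3.2)·(0.6)) / 4 = 3.4/4 = 0.85
  S[V,V] = ((2.8)·(2.8) + (-2.2)·(-2.2) + (-2.2)·(-2.2) + (-1.2)·(-1.2) + (2.8)·(2.8)) / 4 = 26.8/4 = 6.7
  S[V,W] = ((2.8)·(1.6) + (-2.2)·(-1.4) + (-2.2)·(2.6) + (-1.2)·(-3.4) + (2.8)·(0.6)) / 4 = 7.6/4 = 1.9
  S[W,W] = ((1.6)·(1.6) + (-1.4)·(-1.4) + (2.6)·(2.6) + (-3.4)·(-3.4) + (0.6)·(0.6)) / 4 = 23.2/4 = 5.8

S is symmetric (S[j,i] = S[i,j]). Assembling:

S = [[8.2, -0.7, 0.85],
 [-0.7, 6.7, 1.9],
 [0.85, 1.9, 5.8]]


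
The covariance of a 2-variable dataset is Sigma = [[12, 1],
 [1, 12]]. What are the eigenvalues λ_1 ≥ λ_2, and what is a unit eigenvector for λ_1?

Step 1 — characteristic polynomial of 2×2 Sigma:
  det(Sigma - λI) = λ² - trace · λ + det = 0.
  trace = 12 + 12 = 24, det = 12·12 - (1)² = 143.
Step 2 — discriminant:
  Δ = trace² - 4·det = 576 - 572 = 4.
Step 3 — eigenvalues:
  λ = (trace ± √Δ)/2 = (24 ± 2)/2,
  λ_1 = 13,  λ_2 = 11.

Step 4 — unit eigenvector for λ_1: solve (Sigma - λ_1 I)v = 0. First row:
  (12 - 13)·v_x + (1)·v_y = 0, i.e. (-1)·v_x + (1)·v_y = 0,
  so v ∝ (b, λ_1 - a) = (1, 1) = u.
  ||u|| = √((1)² + (1)²) = √(2) ≈ 1.4142,
  v_1 = u/||u|| ≈ (0.7071, 0.7071) (||v_1|| = 1).

λ_1 = 13,  λ_2 = 11;  v_1 ≈ (0.7071, 0.7071)


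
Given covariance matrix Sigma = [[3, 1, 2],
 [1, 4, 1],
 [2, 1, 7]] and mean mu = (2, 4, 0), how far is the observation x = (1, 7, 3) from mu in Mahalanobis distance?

Step 1 — centre the observation: (x - mu) = (-1, 3, 3).

Step 2 — invert Sigma (cofactor / det for 3×3, or solve directly):
  Sigma^{-1} = [[0.4355, -0.0806, -0.1129],
 [-0.0806, 0.2742, -0.0161],
 [-0.1129, -0.0161, 0.1774]].

Step 3 — form the quadratic (x - mu)^T · Sigma^{-1} · (x - mu):
  Sigma^{-1} · (x - mu) = (-1.0161, 0.8548, 0.5968).
  (x - mu)^T · [Sigma^{-1} · (x - mu)] = (-1)·(-1.0161) + (3)·(0.8548) + (3)·(0.5968) = 5.371.

Step 4 — take square root: d = √(5.371) ≈ 2.3175.

d(x, mu) = √(5.371) ≈ 2.3175


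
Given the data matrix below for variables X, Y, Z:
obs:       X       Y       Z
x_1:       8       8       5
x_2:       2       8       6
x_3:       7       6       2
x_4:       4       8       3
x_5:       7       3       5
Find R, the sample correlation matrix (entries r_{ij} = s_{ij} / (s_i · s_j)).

Step 1 — column means:
  mean(X) = (8 + 2 + 7 + 4 + 7) / 5 = 28/5 = 5.6
  mean(Y) = (8 + 8 + 6 + 8 + 3) / 5 = 33/5 = 6.6
  mean(Z) = (5 + 6 + 2 + 3 + 5) / 5 = 21/5 = 4.2

Step 2 — sample variances and covariances s[i,j] = (1/(n-1)) · Σ_k (x_{k,i} - mean_i) · (x_{k,j} - mean_j), with n-1 = 4:
  s[X,X] = ((2.4)·(2.4) + (-3.6)·(-3.6) + (1.4)·(1.4) + (-1.6)·(-1.6) + (1.4)·(1.4)) / 4 = 25.2/4 = 6.3
  s[X,Y] = ((2.4)·(1.4) + (-3.6)·(1.4) + (1.4)·(-0.6) + (-1.6)·(1.4) + (1.4)·(-3.6)) / 4 = -9.8/4 = -2.45
  s[X,Z] = ((2.4)·(0.8) + (-3.6)·(1.8) + (1.4)·(-2.2) + (-1.6)·(-1.2) + (1.4)·(0.8)) / 4 = -4.6/4 = -1.15
  s[Y,Y] = ((1.4)·(1.4) + (1.4)·(1.4) + (-0.6)·(-0.6) + (1.4)·(1.4) + (-3.6)·(-3.6)) / 4 = 19.2/4 = 4.8
  s[Y,Z] = ((1.4)·(0.8) + (1.4)·(1.8) + (-0.6)·(-2.2) + (1.4)·(-1.2) + (-3.6)·(0.8)) / 4 = 0.4/4 = 0.1
  s[Z,Z] = ((0.8)·(0.8) + (1.8)·(1.8) + (-2.2)·(-2.2) + (-1.2)·(-1.2) + (0.8)·(0.8)) / 4 = 10.8/4 = 2.7
  Sample standard deviations s_i = √(s[i,i]):
  s(X) = √(6.3) = 2.51
  s(Y) = √(4.8) = 2.1909
  s(Z) = √(2.7) = 1.6432

Step 3 — r_{ij} = s_{ij} / (s_i · s_j):
  r[X,X] = 1 (diagonal).
  r[X,Y] = -2.45 / (2.51 · 2.1909) = -2.45 / 5.4991 = -0.4455
  r[X,Z] = -1.15 / (2.51 · 1.6432) = -1.15 / 4.1243 = -0.2788
  r[Y,Y] = 1 (diagonal).
  r[Y,Z] = 0.1 / (2.1909 · 1.6432) = 0.1 / 3.6 = 0.0278
  r[Z,Z] = 1 (diagonal).

R is symmetric with unit diagonal. Assembling:

R = [[1, -0.4455, -0.2788],
 [-0.4455, 1, 0.0278],
 [-0.2788, 0.0278, 1]]


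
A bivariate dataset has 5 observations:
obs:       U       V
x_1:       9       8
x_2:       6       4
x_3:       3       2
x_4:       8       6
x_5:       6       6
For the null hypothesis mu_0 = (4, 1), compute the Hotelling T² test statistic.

Step 1 — sample mean vector:
  mean(U) = (9 + 6 + 3 + 8 + 6) / 5 = 32/5 = 6.4
  mean(V) = (8 + 4 + 2 + 6 + 6) / 5 = 26/5 = 5.2
  x̄ = (6.4, 5.2),  deviation x̄ - mu_0 = (6.4, 5.2) - (4, 1) = (2.4, 4.2).

Step 2 — sample covariance matrix, S[i,j] = (1/(n-1)) · Σ_k (x_{k,i} - mean_i) · (x_{k,j} - mean_j), divisor n-1 = 4:
  S[U,U] = ((2.6)·(2.6) + (-0.4)·(-0.4) + (-3.4)·(-3.4) + (1.6)·(1.6) + (-0.4)·(-0.4)) / 4 = 21.2/4 = 5.3
  S[U,V] = ((2.6)·(2.8) + (-0.4)·(-1.2) + (-3.4)·(-3.2) + (1.6)·(0.8) + (-0.4)·(0.8)) / 4 = 19.6/4 = 4.9
  S[V,V] = ((2.8)·(2.8) + (-1.2)·(-1.2) + (-3.2)·(-3.2) + (0.8)·(0.8) + (0.8)·(0.8)) / 4 = 20.8/4 = 5.2
  S = [[5.3, 4.9],
 [4.9, 5.2]].

Step 3 — invert S. det(S) = 5.3·5.2 - (4.9)² = 3.55.
  S^{-1} = (1/det) · [[d, -b], [-b, a]] = [[1.4648, -1.3803],
 [-1.3803, 1.493]].

Step 4 — quadratic form (x̄ - mu_0)^T · S^{-1} · (x̄ - mu_0):
  S^{-1} · (x̄ - mu_0) = (-2.2817, 2.9577),
  (x̄ - mu_0)^T · [...] = (2.4)·(-2.2817) + (4.2)·(2.9577) = 6.9465.

Step 5 — scale by n: T² = 5 · 6.9465 = 34.7324.

T² ≈ 34.7324


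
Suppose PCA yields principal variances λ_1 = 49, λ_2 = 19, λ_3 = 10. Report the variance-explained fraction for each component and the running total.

Step 1 — total variance = trace(Sigma) = Σ λ_i = 49 + 19 + 10 = 78.

Step 2 — fraction explained by component i = λ_i / Σ λ:
  PC1: 49/78 = 0.6282
  PC2: 19/78 = 0.2436
  PC3: 10/78 = 0.1282

Step 3 — cumulative fraction after k components = (λ_1 + ... + λ_k) / Σ λ:
  k = 1: 49/78 = 0.6282
  k = 2: (49 + 19)/78 = 68/78 = 0.8718
  k = 3: (49 + 19 + 10)/78 = 78/78 = 1

Summary (fraction, with percent):

explained: PC1 0.6282 (62.82%), PC2 0.2436 (24.36%), PC3 0.1282 (12.82%);  cumulative: 0.6282, 0.8718, 1


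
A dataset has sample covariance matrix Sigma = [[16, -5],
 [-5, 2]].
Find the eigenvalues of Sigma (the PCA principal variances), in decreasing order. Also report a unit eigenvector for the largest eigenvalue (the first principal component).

Step 1 — characteristic polynomial of 2×2 Sigma:
  det(Sigma - λI) = λ² - trace · λ + det = 0.
  trace = 16 + 2 = 18, det = 16·2 - (-5)² = 7.
Step 2 — discriminant:
  Δ = trace² - 4·det = 324 - 28 = 296.
Step 3 — eigenvalues:
  λ = (trace ± √Δ)/2 = (18 ± 17.2047)/2,
  λ_1 = 17.6023,  λ_2 = 0.3977.

Step 4 — unit eigenvector for λ_1: solve (Sigma - λ_1 I)v = 0. First row:
  (16 - 17.6023)·v_x + (-5)·v_y = 0, i.e. (-1.6023)·v_x + (-5)·v_y = 0,
  so v ∝ (b, λ_1 - a) = (-5, 1.6023); multiply by -1 so the first entry is positive: u = (5, -1.6023).
  ||u|| = √((5)² + (-1.6023)²) = √(27.5674) ≈ 5.2505,
  v_1 = u/||u|| ≈ (0.9523, -0.3052) (||v_1|| = 1).

λ_1 = 17.6023,  λ_2 = 0.3977;  v_1 ≈ (0.9523, -0.3052)


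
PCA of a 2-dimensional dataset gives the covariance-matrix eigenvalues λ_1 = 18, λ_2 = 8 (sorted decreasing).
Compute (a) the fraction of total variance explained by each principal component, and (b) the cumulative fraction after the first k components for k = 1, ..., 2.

Step 1 — total variance = trace(Sigma) = Σ λ_i = 18 + 8 = 26.

Step 2 — fraction explained by component i = λ_i / Σ λ:
  PC1: 18/26 = 0.6923
  PC2: 8/26 = 0.3077

Step 3 — cumulative fraction after k components = (λ_1 + ... + λ_k) / Σ λ:
  k = 1: 18/26 = 0.6923
  k = 2: (18 + 8)/26 = 26/26 = 1

Summary (fraction, with percent):

explained: PC1 0.6923 (69.23%), PC2 0.3077 (30.77%);  cumulative: 0.6923, 1


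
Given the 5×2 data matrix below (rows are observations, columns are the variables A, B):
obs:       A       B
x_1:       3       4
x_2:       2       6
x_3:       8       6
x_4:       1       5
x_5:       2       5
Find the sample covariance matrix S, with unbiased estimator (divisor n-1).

Step 1 — column means:
  mean(A) = (3 + 2 + 8 + 1 + 2) / 5 = 16/5 = 3.2
  mean(B) = (4 + 6 + 6 + 5 + 5) / 5 = 26/5 = 5.2

Step 2 — sample covariance S[i,j] = (1/(n-1)) · Σ_k (x_{k,i} - mean_i) · (x_{k,j} - mean_j), with n-1 = 4.
  S[A,A] = ((-0.2)·(-0.2) + (-1.2)·(-1.2) + (4.8)·(4.8) + (-2.2)·(-2.2) + (-1.2)·(-1.2)) / 4 = 30.8/4 = 7.7
  S[A,B] = ((-0.2)·(-1.2) + (-1.2)·(0.8) + (4.8)·(0.8) + (-2.2)·(-0.2) + (-1.2)·(-0.2)) / 4 = 3.8/4 = 0.95
  S[B,B] = ((-1.2)·(-1.2) + (0.8)·(0.8) + (0.8)·(0.8) + (-0.2)·(-0.2) + (-0.2)·(-0.2)) / 4 = 2.8/4 = 0.7

S is symmetric (S[j,i] = S[i,j]). Assembling:

S = [[7.7, 0.95],
 [0.95, 0.7]]


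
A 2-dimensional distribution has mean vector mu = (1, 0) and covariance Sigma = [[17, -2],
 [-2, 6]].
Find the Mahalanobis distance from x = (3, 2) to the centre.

Step 1 — centre the observation: (x - mu) = (2, 2).

Step 2 — invert Sigma. det(Sigma) = 17·6 - (-2)² = 98.
  Sigma^{-1} = (1/det) · [[d, -b], [-b, a]] = [[0.0612, 0.0204],
 [0.0204, 0.1735]].

Step 3 — form the quadratic (x - mu)^T · Sigma^{-1} · (x - mu):
  Sigma^{-1} · (x - mu) = (0.1633, 0.3878).
  (x - mu)^T · [Sigma^{-1} · (x - mu)] = (2)·(0.1633) + (2)·(0.3878) = 1.102.

Step 4 — take square root: d = √(1.102) ≈ 1.0498.

d(x, mu) = √(1.102) ≈ 1.0498


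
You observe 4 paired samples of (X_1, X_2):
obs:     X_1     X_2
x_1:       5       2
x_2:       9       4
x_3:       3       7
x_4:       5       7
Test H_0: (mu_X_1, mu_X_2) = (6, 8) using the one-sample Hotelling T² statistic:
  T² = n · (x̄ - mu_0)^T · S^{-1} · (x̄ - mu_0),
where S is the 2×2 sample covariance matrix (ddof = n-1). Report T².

Step 1 — sample mean vector:
  mean(X_1) = (5 + 9 + 3 + 5) / 4 = 22/4 = 5.5
  mean(X_2) = (2 + 4 + 7 + 7) / 4 = 20/4 = 5
  x̄ = (5.5, 5),  deviation x̄ - mu_0 = (5.5, 5) - (6, 8) = (-0.5, -3).

Step 2 — sample covariance matrix, S[i,j] = (1/(n-1)) · Σ_k (x_{k,i} - mean_i) · (x_{k,j} - mean_j), divisor n-1 = 3:
  S[X_1,X_1] = ((-0.5)·(-0.5) + (3.5)·(3.5) + (-2.5)·(-2.5) + (-0.5)·(-0.5)) / 3 = 19/3 = 6.3333
  S[X_1,X_2] = ((-0.5)·(-3) + (3.5)·(-1) + (-2.5)·(2) + (-0.5)·(2)) / 3 = -8/3 = -2.6667
  S[X_2,X_2] = ((-3)·(-3) + (-1)·(-1) + (2)·(2) + (2)·(2)) / 3 = 18/3 = 6
  S = [[6.3333, -2.6667],
 [-2.6667, 6]].

Step 3 — invert S. det(S) = 6.3333·6 - (-2.6667)² = 30.8889.
  S^{-1} = (1/det) · [[d, -b], [-b, a]] = [[0.1942, 0.0863],
 [0.0863, 0.205]].

Step 4 — quadratic form (x̄ - mu_0)^T · S^{-1} · (x̄ - mu_0):
  S^{-1} · (x̄ - mu_0) = (-0.3561, -0.6583),
  (x̄ - mu_0)^T · [...] = (-0.5)·(-0.3561) + (-3)·(-0.6583) = 2.1529.

Step 5 — scale by n: T² = 4 · 2.1529 = 8.6115.

T² ≈ 8.6115


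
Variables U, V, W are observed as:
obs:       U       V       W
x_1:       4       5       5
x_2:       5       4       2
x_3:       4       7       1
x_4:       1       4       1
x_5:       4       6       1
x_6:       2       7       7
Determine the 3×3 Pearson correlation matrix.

Step 1 — column means:
  mean(U) = (4 + 5 + 4 + 1 + 4 + 2) / 6 = 20/6 = 3.3333
  mean(V) = (5 + 4 + 7 + 4 + 6 + 7) / 6 = 33/6 = 5.5
  mean(W) = (5 + 2 + 1 + 1 + 1 + 7) / 6 = 17/6 = 2.8333

Step 2 — sample variances and covariances s[i,j] = (1/(n-1)) · Σ_k (x_{k,i} - mean_i) · (x_{k,j} - mean_j), with n-1 = 5:
  s[U,U] = ((0.6667)·(0.6667) + (1.6667)·(1.6667) + (0.6667)·(0.6667) + (-2.3333)·(-2.3333) + (0.6667)·(0.6667) + (-1.3333)·(-1.3333)) / 5 = 11.3333/5 = 2.2667
  s[U,V] = ((0.6667)·(-0.5) + (1.6667)·(-1.5) + (0.6667)·(1.5) + (-2.3333)·(-1.5) + (0.6667)·(0.5) + (-1.3333)·(1.5)) / 5 = 0/5 = 0
  s[U,W] = ((0.6667)·(2.1667) + (1.6667)·(-0.8333) + (0.6667)·(-1.8333) + (-2.3333)·(-1.8333) + (0.6667)·(-1.8333) + (-1.3333)·(4.1667)) / 5 = -3.6667/5 = -0.7333
  s[V,V] = ((-0.5)·(-0.5) + (-1.5)·(-1.5) + (1.5)·(1.5) + (-1.5)·(-1.5) + (0.5)·(0.5) + (1.5)·(1.5)) / 5 = 9.5/5 = 1.9
  s[V,W] = ((-0.5)·(2.1667) + (-1.5)·(-0.8333) + (1.5)·(-1.8333) + (-1.5)·(-1.8333) + (0.5)·(-1.8333) + (1.5)·(4.1667)) / 5 = 5.5/5 = 1.1
  s[W,W] = ((2.1667)·(2.1667) + (-0.8333)·(-0.8333) + (-1.8333)·(-1.8333) + (-1.8333)·(-1.8333) + (-1.8333)·(-1.8333) + (4.1667)·(4.1667)) / 5 = 32.8333/5 = 6.5667
  Sample standard deviations s_i = √(s[i,i]):
  s(U) = √(2.2667) = 1.5055
  s(V) = √(1.9) = 1.3784
  s(W) = √(6.5667) = 2.5626

Step 3 — r_{ij} = s_{ij} / (s_i · s_j):
  r[U,U] = 1 (diagonal).
  r[U,V] = 0 / (1.5055 · 1.3784) = 0 / 2.0753 = 0
  r[U,W] = -0.7333 / (1.5055 · 2.5626) = -0.7333 / 3.858 = -0.1901
  r[V,V] = 1 (diagonal).
  r[V,W] = 1.1 / (1.3784 · 2.5626) = 1.1 / 3.5322 = 0.3114
  r[W,W] = 1 (diagonal).

R is symmetric with unit diagonal. Assembling:

R = [[1, 0, -0.1901],
 [0, 1, 0.3114],
 [-0.1901, 0.3114, 1]]


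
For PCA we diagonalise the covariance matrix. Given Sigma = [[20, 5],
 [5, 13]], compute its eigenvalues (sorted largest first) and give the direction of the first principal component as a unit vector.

Step 1 — characteristic polynomial of 2×2 Sigma:
  det(Sigma - λI) = λ² - trace · λ + det = 0.
  trace = 20 + 13 = 33, det = 20·13 - (5)² = 235.
Step 2 — discriminant:
  Δ = trace² - 4·det = 1089 - 940 = 149.
Step 3 — eigenvalues:
  λ = (trace ± √Δ)/2 = (33 ± 12.2066)/2,
  λ_1 = 22.6033,  λ_2 = 10.3967.

Step 4 — unit eigenvector for λ_1: solve (Sigma - λ_1 I)v = 0. First row:
  (20 - 22.6033)·v_x + (5)·v_y = 0, i.e. (-2.6033)·v_x + (5)·v_y = 0,
  so v ∝ (b, λ_1 - a) = (5, 2.6033) = u.
  ||u|| = √((5)² + (2.6033)²) = √(31.7771) ≈ 5.6371,
  v_1 = u/||u|| ≈ (0.887, 0.4618) (||v_1|| = 1).

λ_1 = 22.6033,  λ_2 = 10.3967;  v_1 ≈ (0.887, 0.4618)


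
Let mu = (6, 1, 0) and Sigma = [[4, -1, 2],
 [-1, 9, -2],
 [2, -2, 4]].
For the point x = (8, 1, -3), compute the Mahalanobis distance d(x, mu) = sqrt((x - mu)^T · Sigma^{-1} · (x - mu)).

Step 1 — centre the observation: (x - mu) = (2, 0, -3).

Step 2 — invert Sigma (cofactor / det for 3×3, or solve directly):
  Sigma^{-1} = [[0.3333, 0, -0.1667],
 [0, 0.125, 0.0625],
 [-0.1667, 0.0625, 0.3646]].

Step 3 — form the quadratic (x - mu)^T · Sigma^{-1} · (x - mu):
  Sigma^{-1} · (x - mu) = (1.1667, -0.1875, -1.4271).
  (x - mu)^T · [Sigma^{-1} · (x - mu)] = (2)·(1.1667) + (0)·(-0.1875) + (-3)·(-1.4271) = 6.6146.

Step 4 — take square root: d = √(6.6146) ≈ 2.5719.

d(x, mu) = √(6.6146) ≈ 2.5719


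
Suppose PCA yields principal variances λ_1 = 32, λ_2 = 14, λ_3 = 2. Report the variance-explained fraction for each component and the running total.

Step 1 — total variance = trace(Sigma) = Σ λ_i = 32 + 14 + 2 = 48.

Step 2 — fraction explained by component i = λ_i / Σ λ:
  PC1: 32/48 = 0.6667
  PC2: 14/48 = 0.2917
  PC3: 2/48 = 0.0417

Step 3 — cumulative fraction after k components = (λ_1 + ... + λ_k) / Σ λ:
  k = 1: 32/48 = 0.6667
  k = 2: (32 + 14)/48 = 46/48 = 0.9583
  k = 3: (32 + 14 + 2)/48 = 48/48 = 1

Summary (fraction, with percent):

explained: PC1 0.6667 (66.67%), PC2 0.2917 (29.17%), PC3 0.0417 (4.17%);  cumulative: 0.6667, 0.9583, 1


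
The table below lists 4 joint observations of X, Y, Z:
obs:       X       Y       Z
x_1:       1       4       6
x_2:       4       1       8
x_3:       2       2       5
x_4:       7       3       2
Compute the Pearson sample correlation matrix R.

Step 1 — column means:
  mean(X) = (1 + 4 + 2 + 7) / 4 = 14/4 = 3.5
  mean(Y) = (4 + 1 + 2 + 3) / 4 = 10/4 = 2.5
  mean(Z) = (6 + 8 + 5 + 2) / 4 = 21/4 = 5.25

Step 2 — sample variances and covariances s[i,j] = (1/(n-1)) · Σ_k (x_{k,i} - mean_i) · (x_{k,j} - mean_j), with n-1 = 3:
  s[X,X] = ((-2.5)·(-2.5) + (0.5)·(0.5) + (-1.5)·(-1.5) + (3.5)·(3.5)) / 3 = 21/3 = 7
  s[X,Y] = ((-2.5)·(1.5) + (0.5)·(-1.5) + (-1.5)·(-0.5) + (3.5)·(0.5)) / 3 = -2/3 = -0.6667
  s[X,Z] = ((-2.5)·(0.75) + (0.5)·(2.75) + (-1.5)·(-0.25) + (3.5)·(-3.25)) / 3 = -11.5/3 = -3.8333
  s[Y,Y] = ((1.5)·(1.5) + (-1.5)·(-1.5) + (-0.5)·(-0.5) + (0.5)·(0.5)) / 3 = 5/3 = 1.6667
  s[Y,Z] = ((1.5)·(0.75) + (-1.5)·(2.75) + (-0.5)·(-0.25) + (0.5)·(-3.25)) / 3 = -4.5/3 = -1.5
  s[Z,Z] = ((0.75)·(0.75) + (2.75)·(2.75) + (-0.25)·(-0.25) + (-3.25)·(-3.25)) / 3 = 18.75/3 = 6.25
  Sample standard deviations s_i = √(s[i,i]):
  s(X) = √(7) = 2.6458
  s(Y) = √(1.6667) = 1.291
  s(Z) = √(6.25) = 2.5

Step 3 — r_{ij} = s_{ij} / (s_i · s_j):
  r[X,X] = 1 (diagonal).
  r[X,Y] = -0.6667 / (2.6458 · 1.291) = -0.6667 / 3.4157 = -0.1952
  r[X,Z] = -3.8333 / (2.6458 · 2.5) = -3.8333 / 6.6144 = -0.5795
  r[Y,Y] = 1 (diagonal).
  r[Y,Z] = -1.5 / (1.291 · 2.5) = -1.5 / 3.2275 = -0.4648
  r[Z,Z] = 1 (diagonal).

R is symmetric with unit diagonal. Assembling:

R = [[1, -0.1952, -0.5795],
 [-0.1952, 1, -0.4648],
 [-0.5795, -0.4648, 1]]


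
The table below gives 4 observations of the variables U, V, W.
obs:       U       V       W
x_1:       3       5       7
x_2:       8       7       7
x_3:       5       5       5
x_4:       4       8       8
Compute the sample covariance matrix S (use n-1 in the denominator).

Step 1 — column means:
  mean(U) = (3 + 8 + 5 + 4) / 4 = 20/4 = 5
  mean(V) = (5 + 7 + 5 + 8) / 4 = 25/4 = 6.25
  mean(W) = (7 + 7 + 5 + 8) / 4 = 27/4 = 6.75

Step 2 — sample covariance S[i,j] = (1/(n-1)) · Σ_k (x_{k,i} - mean_i) · (x_{k,j} - mean_j), with n-1 = 3.
  S[U,U] = ((-2)·(-2) + (3)·(3) + (0)·(0) + (-1)·(-1)) / 3 = 14/3 = 4.6667
  S[U,V] = ((-2)·(-1.25) + (3)·(0.75) + (0)·(-1.25) + (-1)·(1.75)) / 3 = 3/3 = 1
  S[U,W] = ((-2)·(0.25) + (3)·(0.25) + (0)·(-1.75) + (-1)·(1.25)) / 3 = -1/3 = -0.3333
  S[V,V] = ((-1.25)·(-1.25) + (0.75)·(0.75) + (-1.25)·(-1.25) + (1.75)·(1.75)) / 3 = 6.75/3 = 2.25
  S[V,W] = ((-1.25)·(0.25) + (0.75)·(0.25) + (-1.25)·(-1.75) + (1.75)·(1.25)) / 3 = 4.25/3 = 1.4167
  S[W,W] = ((0.25)·(0.25) + (0.25)·(0.25) + (-1.75)·(-1.75) + (1.25)·(1.25)) / 3 = 4.75/3 = 1.5833

S is symmetric (S[j,i] = S[i,j]). Assembling:

S = [[4.6667, 1, -0.3333],
 [1, 2.25, 1.4167],
 [-0.3333, 1.4167, 1.5833]]
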